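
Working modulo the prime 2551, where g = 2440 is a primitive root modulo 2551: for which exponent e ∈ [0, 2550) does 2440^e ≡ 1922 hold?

Baby-step giant-step with m = ceil(sqrt(2550)) = 51.
Baby table (2440^j mod 2551 for j=0..50):
  0:1  1:2440  2:2117  3:2256  4:2133  5:480  6:291  7:862
  8:1256  9:889  10:810  11:1926  12:498  13:844  14:703  15:1048
  16:1018  17:1797  18:2062  19:708  20:493  21:1399  22:322  23:2523
  24:557  25:1948  26:607  27:1500  28:1866  29:2056  30:1374  31:546
  32:618  33:279  34:2194  35:1362  36:1878  37:724  38:1268  39:2108
  40:704  41:937  42:584  43:1502  44:1644  45:1188  46:784  47:2261
  48:1578  49:861  50:1367
Giant step factor: 2440^(-51) ≡ 1826 (mod 2551).
Scan 1922·1826^i mod 2551 for i = 0, 1, …:
  i=0: 1922   i=1: 1947   i=2: 1679   i=3: 2103
  i=4: 823   i=5: 259   i=6: 999   i=7: 209
  i=8: 1535   i=9: 1912     …   i=35: 1007
  i=36: 2062
Match at i=36, j=18: e = 36·51 + 18 = 1854.

1854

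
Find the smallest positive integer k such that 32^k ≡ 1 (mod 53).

52

The order of 32 must divide p − 1 = 52 = 2^2 · 13.
Divisors: 1, 2, 4, 13, 26, 52.
Check each in increasing order: 32^1 ≡ 32;  32^2 ≡ 17;  32^4 ≡ 24;  32^13 ≡ 30;  32^26 ≡ 52;  32^52 ≡ 1.
Smallest exponent giving 1 is 52.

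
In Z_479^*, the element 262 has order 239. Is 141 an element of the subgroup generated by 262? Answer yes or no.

141 ∈ ⟨262⟩ iff 141^239 ≡ 1 (mod 479), since |⟨262⟩| = 239.
141^239 mod 479 = 478.
Since 478 ≠ 1, 141 does not lie in the subgroup.

no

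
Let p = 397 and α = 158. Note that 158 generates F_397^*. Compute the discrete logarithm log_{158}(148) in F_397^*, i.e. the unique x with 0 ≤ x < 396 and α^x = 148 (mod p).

Baby-step giant-step with m = ceil(sqrt(396)) = 20.
Baby table (158^j mod 397 for j=0..19):
  0:1  1:158  2:350  3:117  4:224  5:59  6:191  7:6
  8:154  9:115  10:305  11:153  12:354  13:352  14:36  15:130
  16:293  17:242  18:124  19:139
Giant step factor: 158^(-20) ≡ 372 (mod 397).
Scan 148·372^i mod 397 for i = 0, 1, …:
  i=0: 148   i=1: 270   i=2: 396   i=3: 25
  i=4: 169   i=5: 142   i=6: 23   i=7: 219
  i=8: 83   i=9: 307   i=10: 265   i=11: 124
Match at i=11, j=18: x = 11·20 + 18 = 238.

238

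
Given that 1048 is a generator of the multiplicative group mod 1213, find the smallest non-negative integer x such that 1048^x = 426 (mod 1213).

509

Baby-step giant-step with m = ceil(sqrt(1212)) = 35.
Baby table (1048^j mod 1213 for j=0..34):
  0:1  1:1048  2:539  3:827  4:614  5:582  6:1010  7:744
  8:966  9:726  10:297  11:728  12:1180  13:593  14:408  15:608
  16:359  17:202  18:634  19:921  20:873  21:302  22:1116  23:236
  24:1089  25:1052  26:1092  27:557  28:283  29:612  30:912  31:1145
  32:303  33:951  34:775
Giant step factor: 1048^(-35) ≡ 88 (mod 1213).
Scan 426·88^i mod 1213 for i = 0, 1, …:
  i=0: 426   i=1: 1098   i=2: 797   i=3: 995
  i=4: 224   i=5: 304   i=6: 66   i=7: 956
  i=8: 431   i=9: 325     …   i=13: 934
  i=14: 921
Match at i=14, j=19: x = 14·35 + 19 = 509.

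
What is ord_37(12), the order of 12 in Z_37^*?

9

The order of 12 must divide p − 1 = 36 = 2^2 · 3^2.
Divisors: 1, 2, 3, 4, 6, 9, 12, 18, 36.
Check each in increasing order: 12^1 ≡ 12;  12^2 ≡ 33;  12^3 ≡ 26;  12^4 ≡ 16;  12^6 ≡ 10;  12^9 ≡ 1.
Smallest exponent giving 1 is 9.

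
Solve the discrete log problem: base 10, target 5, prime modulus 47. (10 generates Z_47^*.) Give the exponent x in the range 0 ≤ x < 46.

Successive powers of 10 modulo 47:
  10^0=1  10^1=10  10^2=6  10^3=13  10^4=36  10^5=31
  10^6=28  10^7=45  10^8=27  10^9=35  10^10=21  10^11=22
  10^12=32  10^13=38  10^14=4  10^15=40  10^16=24  10^17=5
So 10^17 ≡ 5 (mod 47), giving x = 17.

17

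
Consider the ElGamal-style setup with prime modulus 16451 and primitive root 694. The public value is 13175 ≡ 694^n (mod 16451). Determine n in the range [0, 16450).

6941

Baby-step giant-step with m = ceil(sqrt(16450)) = 129.
Baby table (694^j mod 16451 for j=0..128):
  0:1  1:694  2:4557  3:3966  4:5087  5:9864  6:2000  7:6116
  8:146  9:2618  10:7282  11:3251  12:2407  13:8907  14:12333  15:4582
  16:4865  17:3855  18:10308  19:14018  20:5951  21:793  22:7459  23:10932
  24:2897  25:3496  26:7927  27:6704  28:13394  29:621  30:3248  31:325
  32:11687  33:435  34:5772  35:8175  36:14306  37:8411  38:13580  39:14548
  40:11849  41:14157  42:3711  43:9078  44:15850  45:10632  46:8560  47:1829
  48:2599  49:10547  50:15374  51:9308  52:10960  53:5878  54:15935  55:3818
  56:1081  57:9919  58:7268  59:9986  60:4413  61:2736  62:6919  63:14545
  64:9767  65:486  66:8264  67:10268  68:2709  69:4632  70:6663  71:1391
  72:11196  73:5152  74:5621  75:2087  76:690  77:1781  78:2189  79:5674
  80:5967  81:11897  82:14567  83:8584  84:2034  85:13261  86:7025  87:5854
  88:15730  89:9607  90:4603  91:2988  92:846  93:11339  94:5688  95:15683
  96:9891  97:4287  98:13998  99:8522  100:8359  101:10394  102:7898  103:3029
  104:12849  105:764  106:3784  107:10387  108:3040  109:4032  110:1538  111:14508
  112:540  113:12838  114:9581  115:3010  116:16114  117:12887  118:10685  119:12440
  120:13036  121:15385  122:491  123:11734  124:151  125:6088  126:13616  127:6630
  128:11391
Giant step factor: 694^(-129) ≡ 4173 (mod 16451).
Scan 13175·4173^i mod 16451 for i = 0, 1, …:
  i=0: 13175   i=1: 33   i=2: 6101   i=3: 9776
  i=4: 13219   i=5: 2684   i=6: 13652   i=7: 16434
  i=8: 11314   i=9: 15403     …   i=52: 145
  i=53: 12849
Match at i=53, j=104: n = 53·129 + 104 = 6941.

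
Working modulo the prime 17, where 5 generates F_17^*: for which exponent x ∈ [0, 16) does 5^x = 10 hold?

7

Successive powers of 5 modulo 17:
  5^0=1  5^1=5  5^2=8  5^3=6  5^4=13  5^5=14
  5^6=2  5^7=10
So 5^7 ≡ 10 (mod 17), giving x = 7.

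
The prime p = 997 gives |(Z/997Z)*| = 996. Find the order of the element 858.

249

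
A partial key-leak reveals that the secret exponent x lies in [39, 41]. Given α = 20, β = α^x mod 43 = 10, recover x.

40

Compute 20^39 mod 43 = 22, then multiply by 20 repeatedly:
  20^39=22  20^40=10
Found 10 at exponent 40.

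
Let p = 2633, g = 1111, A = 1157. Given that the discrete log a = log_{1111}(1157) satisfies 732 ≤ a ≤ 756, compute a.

732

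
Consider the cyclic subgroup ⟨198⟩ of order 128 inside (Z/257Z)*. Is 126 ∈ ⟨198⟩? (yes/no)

126 ∈ ⟨198⟩ iff 126^128 ≡ 1 (mod 257), since |⟨198⟩| = 128.
126^128 mod 257 = 256.
Since 256 ≠ 1, 126 does not lie in the subgroup.

no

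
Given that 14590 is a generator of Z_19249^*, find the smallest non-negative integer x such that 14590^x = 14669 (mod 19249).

16011

Baby-step giant-step with m = ceil(sqrt(19248)) = 139.
Baby table (14590^j mod 19249 for j=0..138):
  0:1  1:14590  2:12658  3:5314  4:15537  5:8606  6:313  7:4657
  8:15909  9:7868  10:12333  11:18067  12:1724  13:13966  14:13275  15:18061
  16:10429  17:15014  18:640  19:1835  20:16540  21:13136  22:11196  23:2626
  24:7830  25:16134  26:18288  27:11531  28:1030  29:13480  30:6167  31:6704
  32:7191  33:9640  34:14406  35:3709  36:5371  37:211  38:17899  39:14476
  40:4812  41:5977  42:6460  43:8296  44:928  45:7473  46:4734  47:3648
  48:835  49:17282  50:1729  51:9920  52:18818  53:6133  54:11118  55:297
  56:2205  57:5871  58:19089  59:13978  60:15114  61:15965  62:16450  63:8968
  64:7667  65:5591  66:14677  67:11554  68:9367  69:15879  70:12895  71:17573
  72:12639  73:16839  74:6023  75:3885  76:13094  77:14384  78:9962  79:15630
  80:18046  81:3318  82:17634  83:17175  84:19017  85:2944  86:8441  87:18337
  88:14228  89:5304  90:4380  91:16769  92:4920  93:3279  94:6845  95:4738
  96:4261  97:12969  98:40  99:6130  100:5846  101:821  102:5512  103:17007
  104:12520  105:13039  106:1143  107:6736  108:12095  109:10467  110:11213  111:419
  112:11277  113:10227  114:12931  115:3841  116:6351  117:15653  118:7134  119:5717
  120:5113  121:8795  122:5216  123:10143  124:58  125:18513  126:2702  127:228
  128:15692  129:17923  130:18154  131:620  132:18019  133:13617  134:3101  135:8440
  136:3747  137:1570  138:19239
Giant step factor: 14590^(-139) ≡ 13490 (mod 19249).
Scan 14669·13490^i mod 19249 for i = 0, 1, …:
  i=0: 14669   i=1: 5090   i=2: 2917   i=3: 5374
  i=4: 3526   i=5: 1461   i=6: 17163   i=7: 1898
  i=8: 2850   i=9: 6247     …   i=114: 184
  i=115: 18288
Match at i=115, j=26: x = 115·139 + 26 = 16011.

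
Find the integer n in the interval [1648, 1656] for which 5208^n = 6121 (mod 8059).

1649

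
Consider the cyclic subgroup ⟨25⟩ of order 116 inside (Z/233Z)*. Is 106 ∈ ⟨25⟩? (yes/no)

no

106 ∈ ⟨25⟩ iff 106^116 ≡ 1 (mod 233), since |⟨25⟩| = 116.
106^116 mod 233 = 232.
Since 232 ≠ 1, 106 does not lie in the subgroup.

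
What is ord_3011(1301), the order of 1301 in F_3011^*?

The order of 1301 must divide p − 1 = 3010 = 2 · 5 · 7 · 43.
Divisors: 1, 2, 5, 7, 10, 14, 35, 43, 70, 86, 215, 301, 430, 602, 1505, 3010.
Check each in increasing order: 1301^1 ≡ 1301;  1301^2 ≡ 419;  1301^5 ≡ 2445;  1301^7 ≡ 715;  1301^10 ≡ 1190;  1301^14 ≡ 2366;  1301^35 ≡ 1185;  1301^43 ≡ 1763;  1301^70 ≡ 1099;  1301^86 ≡ 817;  1301^215 ≡ 3010;  1301^301 ≡ 2194;  1301^430 ≡ 1.
Smallest exponent giving 1 is 430.

430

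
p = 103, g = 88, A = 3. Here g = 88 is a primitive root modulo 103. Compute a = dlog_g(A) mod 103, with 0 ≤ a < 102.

15

Baby-step giant-step with m = ceil(sqrt(102)) = 11.
Baby table (88^j mod 103 for j=0..10):
  0:1  1:88  2:19  3:24  4:52  5:44  6:61  7:12
  8:26  9:22  10:82
Giant step factor: 88^(-11) ≡ 86 (mod 103).
Scan 3·86^i mod 103 for i = 0, 1, …:
  i=0: 3   i=1: 52
Match at i=1, j=4: a = 1·11 + 4 = 15.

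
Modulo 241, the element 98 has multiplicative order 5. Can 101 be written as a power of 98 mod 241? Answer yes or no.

⟨98⟩ has order 5; its elements mod 241 are {1, 87, 91, 98, 205}.
101 is not in this set.

no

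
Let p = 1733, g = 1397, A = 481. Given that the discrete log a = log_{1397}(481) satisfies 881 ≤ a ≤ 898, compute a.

883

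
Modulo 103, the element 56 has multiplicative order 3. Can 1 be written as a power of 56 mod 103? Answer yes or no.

1 ∈ ⟨56⟩ iff 1^3 ≡ 1 (mod 103), since |⟨56⟩| = 3.
1^3 mod 103 = 1.
Since 1 = 1, 1 lies in the subgroup.

yes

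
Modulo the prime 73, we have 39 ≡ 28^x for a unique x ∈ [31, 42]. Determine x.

41

Compute 28^31 mod 73 = 15, then multiply by 28 repeatedly:
  28^31=15  28^32=55  28^33=7  28^34=50  28^35=13
  28^36=72  28^37=45  28^38=19  28^39=21  28^40=4
  28^41=39
Found 39 at exponent 41.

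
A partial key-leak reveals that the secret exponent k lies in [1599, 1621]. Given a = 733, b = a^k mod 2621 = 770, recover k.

1612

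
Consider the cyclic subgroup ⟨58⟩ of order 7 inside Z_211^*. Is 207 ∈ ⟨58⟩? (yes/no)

207 ∈ ⟨58⟩ iff 207^7 ≡ 1 (mod 211), since |⟨58⟩| = 7.
207^7 mod 211 = 74.
Since 74 ≠ 1, 207 does not lie in the subgroup.

no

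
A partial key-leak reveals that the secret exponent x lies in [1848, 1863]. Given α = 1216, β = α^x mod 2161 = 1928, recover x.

Compute 1216^1848 mod 2161 = 1642, then multiply by 1216 repeatedly:
  1216^1848=1642  1216^1849=2069  1216^1850=500  1216^1851=759  1216^1852=197
  1216^1853=1842  1216^1854=1076  1216^1855=1011  1216^1856=1928
Found 1928 at exponent 1856.

1856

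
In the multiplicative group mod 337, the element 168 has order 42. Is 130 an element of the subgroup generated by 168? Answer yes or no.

no

130 ∈ ⟨168⟩ iff 130^42 ≡ 1 (mod 337), since |⟨168⟩| = 42.
130^42 mod 337 = 85.
Since 85 ≠ 1, 130 does not lie in the subgroup.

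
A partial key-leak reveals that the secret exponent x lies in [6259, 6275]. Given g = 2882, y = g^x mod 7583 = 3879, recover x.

6269

Compute 2882^6259 mod 7583 = 3358, then multiply by 2882 repeatedly:
  2882^6259=3358  2882^6260=1848  2882^6261=2670  2882^6262=5778  2882^6263=7511
  2882^6264=4820  2882^6265=6767  2882^6266=6601  2882^6267=5918  2882^6268=1509
  2882^6269=3879
Found 3879 at exponent 6269.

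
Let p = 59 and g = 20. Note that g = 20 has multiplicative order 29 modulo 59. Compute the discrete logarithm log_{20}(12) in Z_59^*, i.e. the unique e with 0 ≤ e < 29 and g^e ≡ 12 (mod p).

21

Successive powers of 20 modulo 59:
  20^0=1  20^1=20  20^2=46  20^3=35  20^4=51  20^5=17
  20^6=45  20^7=15  20^8=5  20^9=41  20^10=53  20^11=57
  20^12=19  20^13=26  20^14=48  20^15=16  20^16=25  20^17=28
  20^18=29  20^19=49  20^20=36  20^21=12
So 20^21 ≡ 12 (mod 59), giving e = 21.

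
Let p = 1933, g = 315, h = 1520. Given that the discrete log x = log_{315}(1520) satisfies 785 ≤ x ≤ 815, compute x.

Compute 315^785 mod 1933 = 734, then multiply by 315 repeatedly:
  315^785=734  315^786=1183  315^787=1509  315^788=1750  315^789=345
  315^790=427  315^791=1128  315^792=1581  315^793=1234  315^794=177
  315^795=1631  315^796=1520
Found 1520 at exponent 796.

796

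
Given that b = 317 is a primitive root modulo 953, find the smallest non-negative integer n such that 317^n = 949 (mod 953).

280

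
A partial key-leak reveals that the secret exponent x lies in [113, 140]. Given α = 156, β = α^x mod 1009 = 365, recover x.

119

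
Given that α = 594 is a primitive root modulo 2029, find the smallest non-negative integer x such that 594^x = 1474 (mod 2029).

1987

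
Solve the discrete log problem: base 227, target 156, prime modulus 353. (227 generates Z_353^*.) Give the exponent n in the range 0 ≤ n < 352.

138

Baby-step giant-step with m = ceil(sqrt(352)) = 19.
Baby table (227^j mod 353 for j=0..18):
  0:1  1:227  2:344  3:75  4:81  5:31  6:330  7:74
  8:207  9:40  10:255  11:346  12:176  13:63  14:181  15:139
  16:136  17:161  18:188
Giant step factor: 227^(-19) ≡ 124 (mod 353).
Scan 156·124^i mod 353 for i = 0, 1, …:
  i=0: 156   i=1: 282   i=2: 21   i=3: 133
  i=4: 254   i=5: 79   i=6: 265   i=7: 31
Match at i=7, j=5: n = 7·19 + 5 = 138.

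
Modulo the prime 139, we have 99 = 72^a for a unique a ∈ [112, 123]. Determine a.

122

Compute 72^112 mod 139 = 35, then multiply by 72 repeatedly:
  72^112=35  72^113=18  72^114=45  72^115=43  72^116=38
  72^117=95  72^118=29  72^119=3  72^120=77  72^121=123
  72^122=99
Found 99 at exponent 122.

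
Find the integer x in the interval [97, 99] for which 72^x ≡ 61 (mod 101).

Compute 72^97 mod 101 = 61, then multiply by 72 repeatedly:
  72^97=61
Found 61 at exponent 97.

97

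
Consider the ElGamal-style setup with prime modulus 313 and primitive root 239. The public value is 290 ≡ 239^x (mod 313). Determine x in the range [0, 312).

Baby-step giant-step with m = ceil(sqrt(312)) = 18.
Baby table (239^j mod 313 for j=0..17):
  0:1  1:239  2:155  3:111  4:237  5:303  6:114  7:15
  8:142  9:134  10:100  11:112  12:163  13:145  14:225  15:252
  16:132  17:248
Giant step factor: 239^(-18) ≡ 49 (mod 313).
Scan 290·49^i mod 313 for i = 0, 1, …:
  i=0: 290   i=1: 125   i=2: 178   i=3: 271
  i=4: 133   i=5: 257   i=6: 73   i=7: 134
Match at i=7, j=9: x = 7·18 + 9 = 135.

135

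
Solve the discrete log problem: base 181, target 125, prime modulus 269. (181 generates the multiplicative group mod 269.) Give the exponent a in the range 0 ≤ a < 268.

120

Baby-step giant-step with m = ceil(sqrt(268)) = 17.
Baby table (181^j mod 269 for j=0..16):
  0:1  1:181  2:212  3:174  4:21  5:35  6:148  7:157
  8:172  9:197  10:149  11:69  12:115  13:102  14:170  15:104
  16:263
Giant step factor: 181^(-17) ≡ 242 (mod 269).
Scan 125·242^i mod 269 for i = 0, 1, …:
  i=0: 125   i=1: 122   i=2: 203   i=3: 168
  i=4: 37   i=5: 77   i=6: 73   i=7: 181
Match at i=7, j=1: a = 7·17 + 1 = 120.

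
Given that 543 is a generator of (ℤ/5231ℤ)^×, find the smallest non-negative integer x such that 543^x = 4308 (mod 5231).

Baby-step giant-step with m = ceil(sqrt(5230)) = 73.
Baby table (543^j mod 5231 for j=0..72):
  0:1  1:543  2:1913  3:3021  4:3100  5:4149  6:3577  7:1610
  8:653  9:4102  10:4211  11:626  12:5134  13:4870  14:2755  15:5130
  16:2698  17:334  18:3508  19:760  20:4662  21:4893  22:4782  23:2050
  24:4178  25:3631  26:4777  27:4566  28:5075  29:4219  30:4970  31:4745
  32:2883  33:1400  34:1705  35:5159  36:2752  37:3501  38:2190  39:1733
  40:4670  41:4006  42:4393  43:63  44:2823  45:206  46:2007  47:1753
  48:5068  49:418  50:2041  51:4522  52:2107  53:3743  54:2821  55:4351
  56:3412  57:942  58:4099  59:2582  60:118  61:1302  62:801  63:770
  64:4861  65:3099  66:3606  67:1664  68:3820  69:2784  70:5184  71:634
  72:4247
Giant step factor: 543^(-73) ≡ 4680 (mod 5231).
Scan 4308·4680^i mod 5231 for i = 0, 1, …:
  i=0: 4308   i=1: 1166   i=2: 947   i=3: 1303
  i=4: 3925   i=5: 2959   i=6: 1663   i=7: 4343
  i=8: 2805   i=9: 2821
Match at i=9, j=54: x = 9·73 + 54 = 711.

711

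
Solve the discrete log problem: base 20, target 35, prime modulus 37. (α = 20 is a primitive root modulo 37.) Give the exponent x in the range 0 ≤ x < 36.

31

Successive powers of 20 modulo 37:
  20^0=1  20^1=20  20^2=30  20^3=8  20^4=12  20^5=18
  20^6=27  20^7=22  20^8=33  20^9=31  20^10=28  20^11=5
  20^12=26  20^13=2  20^14=3  20^15=23  20^16=16  20^17=24
  20^18=36  20^19=17  20^20=7  20^21=29  20^22=25  20^23=19
  20^24=10  20^25=15  20^26=4  20^27=6  20^28=9  20^29=32
  20^30=11  20^31=35
So 20^31 ≡ 35 (mod 37), giving x = 31.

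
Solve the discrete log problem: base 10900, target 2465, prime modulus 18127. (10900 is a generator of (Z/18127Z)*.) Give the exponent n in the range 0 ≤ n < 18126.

Baby-step giant-step with m = ceil(sqrt(18126)) = 135.
Baby table (10900^j mod 18127 for j=0..134):
  0:1  1:10900  2:5642  3:11016  4:1152  5:12916  6:10118  7:1532
  8:3833  9:15092  10:275  11:6545  12:10755  13:2191  14:8641  15:17135
  16:9019  17:4379  18:2709  19:17344  20:3117  21:5302  22:2924  23:4334
  24:1638  25:17232  26:14953  27:7843  28:1768  29:2199  30:5206  31:7890
  32:6512  33:13595  34:15402  35:7653  36:15373  37:17839  38:14898  39:6534
  40:17744  41:12637  42:14354  43:4463  44:11959  45:1843  46:3984  47:11435
  48:248  49:2277  50:3437  51:12918  52:13791  53:12816  54:7738  55:17396
  56:7980  57:8654  58:13819  59:9857  60:2571  61:17685  62:3982  63:7762
  64:7091  65:16499  66:1133  67:5213  68:11682  69:9752  70:72  71:5339
  72:7430  73:13691  74:10436  75:5475  76:3416  77:1542  78:4071  79:17131
  80:1673  81:18065  82:13026  83:12736  84:5834  85:1084  86:14923  87:7129
  88:13778  89:16132  90:6900  91:1077  92:11131  93:3889  94:9174  95:8068
  96:7123  97:2759  98:407  99:13312  100:12292  101:6143  102:15689  103:18109
  104:3197  105:7206  106:1109  107:15518  108:3163  109:17273  110:8678  111:3514
  112:249  113:13177  114:9079  115:5807  116:14943  117:7605  118:17856  119:801
  120:11813  121:5619  122:14094  123:16402  124:13326  125:1749  126:12623  127:6770
  128:16110  129:2751  130:3842  131:4430  132:14799  133:15054  134:2996
Giant step factor: 10900^(-135) ≡ 16521 (mod 18127).
Scan 2465·16521^i mod 18127 for i = 0, 1, …:
  i=0: 2465   i=1: 11023   i=2: 7141   i=3: 5945
  i=4: 5259   i=5: 1228   i=6: 3675   i=7: 7352
  i=8: 11492   i=9: 15261     …   i=109: 3151
  i=110: 15054
Match at i=110, j=133: n = 110·135 + 133 = 14983.

14983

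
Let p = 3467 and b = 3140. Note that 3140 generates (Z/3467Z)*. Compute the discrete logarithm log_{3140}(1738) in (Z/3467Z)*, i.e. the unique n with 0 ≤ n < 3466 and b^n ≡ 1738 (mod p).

Baby-step giant-step with m = ceil(sqrt(3466)) = 59.
Baby table (3140^j mod 3467 for j=0..58):
  0:1  1:3140  2:2919  3:2379  4:2142  5:3367  6:1497  7:2795
  8:1323  9:754  10:3066  11:2848  12:1327  13:2913  14:874  15:1963
  16:2961  17:2513  18:3395  19:2742  20:1319  21:2062  22:1791  23:266
  24:3160  25:3313  26:1820  27:1184  28:1136  29:2964  30:1532  31:1751
  32:2945  33:811  34:1762  35:2815  36:1717  37:195  38:2108  39:617
  40:2794  41:1650  42:1302  43:687  44:706  45:1427  46:1416  47:1546
  48:640  49:2207  50:2914  51:547  52:1415  53:1873  54:1188  55:3295
  56:772  57:647  58:3385
Giant step factor: 3140^(-59) ≡ 1004 (mod 3467).
Scan 1738·1004^i mod 3467 for i = 0, 1, …:
  i=0: 1738   i=1: 1051   i=2: 1236   i=3: 3225
  i=4: 3189   i=5: 1715   i=6: 2228   i=7: 697
  i=8: 2921   i=9: 3069     …   i=18: 2457
  i=19: 1791
Match at i=19, j=22: n = 19·59 + 22 = 1143.

1143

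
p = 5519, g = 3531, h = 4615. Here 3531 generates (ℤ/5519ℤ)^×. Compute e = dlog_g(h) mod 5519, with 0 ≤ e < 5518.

2873

Baby-step giant-step with m = ceil(sqrt(5518)) = 75.
Baby table (3531^j mod 5519 for j=0..74):
  0:1  1:3531  2:540  3:2685  4:4612  5:3922  6:1411  7:4103
  8:318  9:2501  10:631  11:3904  12:4081  13:5421  14:1659  15:2270
  16:1782  17:582  18:1974  19:5216  20:793  21:1950  22:3257  23:4390
  24:3738  25:2949  26:4085  27:2988  28:3819  29:1972  30:3673  31:5232
  32:2099  33:5071  34:2065  35:916  36:262  37:3449  38:3505  39:2557
  40:5202  41:1030  42:5428  43:4300  44:531  45:4020  46:5271  47:1833
  48:4055  49:1919  50:4176  51:4207  52:3288  53:3471  54:3921  55:3399
  56:3563  57:3152  58:3408  59:2228  60:2493  61:5497  62:5103  63:4677
  64:1639  65:3397  66:2020  67:2072  68:3557  69:4042  70:168  71:2675
  72:2416  73:4041  74:2156
Giant step factor: 3531^(-75) ≡ 3208 (mod 5519).
Scan 4615·3208^i mod 5519 for i = 0, 1, …:
  i=0: 4615   i=1: 2962   i=2: 3897   i=3: 1041
  i=4: 533   i=5: 4493   i=6: 3435   i=7: 3556
  i=8: 5394   i=9: 1887     …   i=37: 1388
  i=38: 4390
Match at i=38, j=23: e = 38·75 + 23 = 2873.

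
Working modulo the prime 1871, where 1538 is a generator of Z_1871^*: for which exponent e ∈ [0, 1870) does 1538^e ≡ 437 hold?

1804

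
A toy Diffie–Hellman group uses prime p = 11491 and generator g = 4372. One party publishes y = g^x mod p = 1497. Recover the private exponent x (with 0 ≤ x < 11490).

10850

Baby-step giant-step with m = ceil(sqrt(11490)) = 108.
Baby table (4372^j mod 11491 for j=0..107):
  0:1  1:4372  2:4851  3:7677  4:10124  5:10287  6:10481  7:8315
  8:7147  9:2655  10:1750  11:9485  12:8892  13:1771  14:9369  15:7344
  16:2114  17:3644  18:5042  19:3886  20:5894  21:5746  22:2186  23:8171
  24:9584  25:5062  26:10889  27:10986  28:9903  29:9319  30:7073  31:875
  32:10488  33:4446  34:6631  35:10430  36:3672  37:1057  38:1822  39:2521
  40:1943  41:2947  42:2873  43:1093  44:9831  45:4792  46:2531  47:11190
  48:5493  49:10697  50:10405  51:9282  52:6183  53:5244  54:2223  55:9061
  56:5215  57:1836  58:6274  59:911  60:7006  61:6717  62:7219  63:7182
  64:6292  65:10661  66:2396  67:7011  68:5595  69:8492  70:11094  71:10948
  72:4641  73:8837  74:2622  75:6857  76:10276  77:8353  78:918  79:3137
  80:6201  81:3503  82:9104  83:9355  84:3591  85:3146  86:11076  87:1198
  88:9251  89:8543  90:4246  91:5547  92:5474  93:8066  94:10164  95:1311
  96:9174  97:5138  98:9922  99:459  100:7314  101:8846  102:7497  103:4552
  104:10423  105:7541  106:1573  107:5538
Giant step factor: 4372^(-108) ≡ 940 (mod 11491).
Scan 1497·940^i mod 11491 for i = 0, 1, …:
  i=0: 1497   i=1: 5278   i=2: 8699   i=3: 6959
  i=4: 3081   i=5: 408   i=6: 4317   i=7: 1657
  i=8: 6295   i=9: 10926     …   i=99: 4473
  i=100: 10405
Match at i=100, j=50: x = 100·108 + 50 = 10850.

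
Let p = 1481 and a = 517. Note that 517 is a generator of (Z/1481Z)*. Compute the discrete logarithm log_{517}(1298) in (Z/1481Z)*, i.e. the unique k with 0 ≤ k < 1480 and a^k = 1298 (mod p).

Baby-step giant-step with m = ceil(sqrt(1480)) = 39.
Baby table (517^j mod 1481 for j=0..38):
  0:1  1:517  2:709  3:746  4:622  5:197  6:1141  7:459
  8:343  9:1092  10:303  11:1146  12:82  13:926  14:379  15:451
  16:650  17:1344  18:259  19:613  20:1468  21:684  22:1150  23:669
  24:800  25:401  26:1458  27:1438  28:1465  29:614  30:504  31:1393
  32:415  33:1291  34:997  35:61  36:436  37:300  38:1076
Giant step factor: 517^(-39) ≡ 1116 (mod 1481).
Scan 1298·1116^i mod 1481 for i = 0, 1, …:
  i=0: 1298   i=1: 150   i=2: 47   i=3: 617
  i=4: 1388   i=5: 1363   i=6: 121   i=7: 265
  i=8: 1021   i=9: 547     …   i=15: 917
  i=16: 1
Match at i=16, j=0: k = 16·39 + 0 = 624.

624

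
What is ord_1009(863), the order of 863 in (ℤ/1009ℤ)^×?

1008

The order of 863 must divide p − 1 = 1008 = 2^4 · 3^2 · 7.
Divisors: 1, 2, 3, 4, 6, 7, 8, 9, 12, 14, 16, 18, 21, 24, 28, 36, 42, 48, 56, 63, 72, 84, 112, 126, 144, 168, 252, 336, 504, 1008.
Check each in increasing order: 863^1 ≡ 863;  863^2 ≡ 127;  863^3 ≡ 629;  863^4 ≡ 994;  863^6 ≡ 113;  863^7 ≡ 655;  863^8 ≡ 225;  863^9 ≡ 447;  863^12 ≡ 661;  863^14 ≡ 200;  863^16 ≡ 175;  863^18 ≡ 27;  863^21 ≡ 839;  863^24 ≡ 24;  863^28 ≡ 649;  863^36 ≡ 729;  863^42 ≡ 648;  863^48 ≡ 576;  863^56 ≡ 448;  863^63 ≡ 830;  863^72 ≡ 707;  863^84 ≡ 160;  863^112 ≡ 922;  863^126 ≡ 762;  863^144 ≡ 394;  863^168 ≡ 375;  863^252 ≡ 469;  863^336 ≡ 374;  863^504 ≡ 1008;  863^1008 ≡ 1.
Smallest exponent giving 1 is 1008.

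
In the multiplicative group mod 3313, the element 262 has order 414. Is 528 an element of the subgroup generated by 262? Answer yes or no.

no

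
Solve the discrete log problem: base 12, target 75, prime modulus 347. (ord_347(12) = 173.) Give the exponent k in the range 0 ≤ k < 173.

Baby-step giant-step with m = ceil(sqrt(173)) = 14.
Baby table (12^j mod 347 for j=0..13):
  0:1  1:12  2:144  3:340  4:263  5:33  6:49  7:241
  8:116  9:4  10:48  11:229  12:319  13:11
Giant step factor: 12^(-14) ≡ 255 (mod 347).
Scan 75·255^i mod 347 for i = 0, 1, …:
  i=0: 75   i=1: 40   i=2: 137   i=3: 235
  i=4: 241
Match at i=4, j=7: k = 4·14 + 7 = 63.

63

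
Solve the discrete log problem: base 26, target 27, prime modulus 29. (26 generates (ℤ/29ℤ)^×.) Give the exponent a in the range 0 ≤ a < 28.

17

Successive powers of 26 modulo 29:
  26^0=1  26^1=26  26^2=9  26^3=2  26^4=23  26^5=18
  26^6=4  26^7=17  26^8=7  26^9=8  26^10=5  26^11=14
  26^12=16  26^13=10  26^14=28  26^15=3  26^16=20  26^17=27
So 26^17 ≡ 27 (mod 29), giving a = 17.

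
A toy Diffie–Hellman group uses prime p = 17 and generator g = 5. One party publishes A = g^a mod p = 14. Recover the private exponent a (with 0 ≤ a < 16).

Successive powers of 5 modulo 17:
  5^0=1  5^1=5  5^2=8  5^3=6  5^4=13  5^5=14
So 5^5 ≡ 14 (mod 17), giving a = 5.

5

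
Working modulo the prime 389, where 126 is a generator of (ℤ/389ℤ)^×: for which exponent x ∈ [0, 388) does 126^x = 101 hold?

163

Baby-step giant-step with m = ceil(sqrt(388)) = 20.
Baby table (126^j mod 389 for j=0..19):
  0:1  1:126  2:316  3:138  4:272  5:40  6:372  7:192
  8:74  9:377  10:44  11:98  12:289  13:237  14:298  15:204
  16:30  17:279  18:144  19:250
Giant step factor: 126^(-20) ≡ 216 (mod 389).
Scan 101·216^i mod 389 for i = 0, 1, …:
  i=0: 101   i=1: 32   i=2: 299   i=3: 10
  i=4: 215   i=5: 149   i=6: 286   i=7: 314
  i=8: 138
Match at i=8, j=3: x = 8·20 + 3 = 163.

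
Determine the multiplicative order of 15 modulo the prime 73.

The order of 15 must divide p − 1 = 72 = 2^3 · 3^2.
Divisors: 1, 2, 3, 4, 6, 8, 9, 12, 18, 24, 36, 72.
Check each in increasing order: 15^1 ≡ 15;  15^2 ≡ 6;  15^3 ≡ 17;  15^4 ≡ 36;  15^6 ≡ 70;  15^8 ≡ 55;  15^9 ≡ 22;  15^12 ≡ 9;  15^18 ≡ 46;  15^24 ≡ 8;  15^36 ≡ 72;  15^72 ≡ 1.
Smallest exponent giving 1 is 72.

72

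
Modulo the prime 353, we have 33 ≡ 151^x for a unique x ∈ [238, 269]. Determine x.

269

Compute 151^238 mod 353 = 92, then multiply by 151 repeatedly:
  151^238=92  151^239=125  151^240=166  151^241=3  151^242=100
  151^243=274  151^244=73  151^245=80  151^246=78  151^247=129
  151^248=64  151^249=133  151^250=315  151^251=263  151^252=177
  151^253=252  151^254=281  151^255=71  151^256=131  151^257=13
  151^258=198  151^259=246  151^260=81  151^261=229  151^262=338
  151^263=206  151^264=42  151^265=341  151^266=306  151^267=316
  151^268=61  151^269=33
Found 33 at exponent 269.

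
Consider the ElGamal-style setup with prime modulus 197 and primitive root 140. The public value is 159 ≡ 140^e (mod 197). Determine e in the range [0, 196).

Baby-step giant-step with m = ceil(sqrt(196)) = 14.
Baby table (140^j mod 197 for j=0..13):
  0:1  1:140  2:97  3:184  4:150  5:118  6:169  7:20
  8:42  9:167  10:134  11:45  12:193  13:31
Giant step factor: 140^(-14) ≡ 33 (mod 197).
Scan 159·33^i mod 197 for i = 0, 1, …:
  i=0: 159   i=1: 125   i=2: 185   i=3: 195
  i=4: 131   i=5: 186   i=6: 31
Match at i=6, j=13: e = 6·14 + 13 = 97.

97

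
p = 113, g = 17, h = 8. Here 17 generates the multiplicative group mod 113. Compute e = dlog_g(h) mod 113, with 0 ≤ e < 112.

52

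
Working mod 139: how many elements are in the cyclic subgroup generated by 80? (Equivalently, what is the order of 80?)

The order of 80 must divide p − 1 = 138 = 2 · 3 · 23.
Divisors: 1, 2, 3, 6, 23, 46, 69, 138.
Check each in increasing order: 80^1 ≡ 80;  80^2 ≡ 6;  80^3 ≡ 63;  80^6 ≡ 77;  80^23 ≡ 1.
Smallest exponent giving 1 is 23.

23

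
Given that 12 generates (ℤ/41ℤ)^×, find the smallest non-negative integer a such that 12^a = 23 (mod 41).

Successive powers of 12 modulo 41:
  12^0=1  12^1=12  12^2=21  12^3=6  12^4=31  12^5=3
  12^6=36  12^7=22  12^8=18  12^9=11  12^10=9  12^11=26
  12^12=25  12^13=13  12^14=33  12^15=27  12^16=37  12^17=34
  12^18=39  12^19=17  12^20=40  12^21=29  12^22=20  12^23=35
  12^24=10  12^25=38  12^26=5  12^27=19  12^28=23
So 12^28 ≡ 23 (mod 41), giving a = 28.

28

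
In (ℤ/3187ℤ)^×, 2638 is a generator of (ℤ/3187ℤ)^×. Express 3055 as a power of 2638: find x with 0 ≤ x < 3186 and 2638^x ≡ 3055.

2780

Baby-step giant-step with m = ceil(sqrt(3186)) = 57.
Baby table (2638^j mod 3187 for j=0..56):
  0:1  1:2638  2:1823  3:3078  4:2475  5:2074  6:2320  7:1120
  8:211  9:2080  10:2213  11:2497  12:2744  13:995  14:1909  15:482
  16:3090  17:2261  18:1641  19:1012  20:2137  21:2790  22:1237  23:2905
  24:1842  25:2208  26:2055  27:3  28:1540  29:2282  30:2860  31:1051
  32:3035  33:586  34:173  35:633  36:3053  37:265  38:1117  39:1858
  40:2985  41:2540  42:1446  43:2896  44:409  45:1736  46:3036  47:37
  48:1996  49:524  50:2341  51:2339  52:250  53:2978  54:9  55:1433
  56:472
Giant step factor: 2638^(-57) ≡ 2547 (mod 3187).
Scan 3055·2547^i mod 3187 for i = 0, 1, …:
  i=0: 3055   i=1: 1618   i=2: 255   i=3: 2524
  i=4: 449   i=5: 2657   i=6: 1378   i=7: 879
  i=8: 1539   i=9: 3010     …   i=47: 333
  i=48: 409
Match at i=48, j=44: x = 48·57 + 44 = 2780.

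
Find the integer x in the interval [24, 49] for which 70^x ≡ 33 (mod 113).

29

Compute 70^24 mod 113 = 7, then multiply by 70 repeatedly:
  70^24=7  70^25=38  70^26=61  70^27=89  70^28=15
  70^29=33
Found 33 at exponent 29.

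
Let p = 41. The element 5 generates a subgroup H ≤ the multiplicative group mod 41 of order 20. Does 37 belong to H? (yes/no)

yes

⟨5⟩ has order 20; its elements mod 41 are {1, 2, 4, 5, 8, 9, 10, 16, 18, 20, 21, 23, 25, 31, 32, 33, 36, 37, 39, 40}.
37 is in this set.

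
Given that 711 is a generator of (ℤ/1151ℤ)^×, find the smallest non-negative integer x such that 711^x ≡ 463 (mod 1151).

Baby-step giant-step with m = ceil(sqrt(1150)) = 34.
Baby table (711^j mod 1151 for j=0..33):
  0:1  1:711  2:232  3:359  4:878  5:416  6:1120  7:979
  8:865  9:381  10:406  11:916  12:961  13:728  14:809  15:850
  16:75  17:379  18:135  19:452  20:243  21:123  22:1128  23:912
  24:419  25:951  26:524  27:791  28:713  29:503  30:823  31:445
  32:1021  33:801
Giant step factor: 711^(-34) ≡ 969 (mod 1151).
Scan 463·969^i mod 1151 for i = 0, 1, …:
  i=0: 463   i=1: 908   i=2: 488   i=3: 962
  i=4: 1019   i=5: 1004   i=6: 281   i=7: 653
  i=8: 858   i=9: 380     …   i=17: 1092
  i=18: 379
Match at i=18, j=17: x = 18·34 + 17 = 629.

629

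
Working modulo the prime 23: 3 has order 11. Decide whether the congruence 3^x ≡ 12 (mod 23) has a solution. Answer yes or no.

12 ∈ ⟨3⟩ iff 12^11 ≡ 1 (mod 23), since |⟨3⟩| = 11.
12^11 mod 23 = 1.
Since 1 = 1, 12 lies in the subgroup.

yes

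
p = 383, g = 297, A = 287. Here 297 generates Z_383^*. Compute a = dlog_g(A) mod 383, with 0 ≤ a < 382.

101

Baby-step giant-step with m = ceil(sqrt(382)) = 20.
Baby table (297^j mod 383 for j=0..19):
  0:1  1:297  2:119  3:107  4:373  5:94  6:342  7:79
  8:100  9:209  10:27  11:359  12:149  13:208  14:113  15:240
  16:42  17:218  18:19  19:281
Giant step factor: 297^(-20) ≡ 207 (mod 383).
Scan 287·207^i mod 383 for i = 0, 1, …:
  i=0: 287   i=1: 44   i=2: 299   i=3: 230
  i=4: 118   i=5: 297
Match at i=5, j=1: a = 5·20 + 1 = 101.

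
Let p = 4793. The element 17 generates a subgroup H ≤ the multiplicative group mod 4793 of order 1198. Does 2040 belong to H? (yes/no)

yes

2040 ∈ ⟨17⟩ iff 2040^1198 ≡ 1 (mod 4793), since |⟨17⟩| = 1198.
2040^1198 mod 4793 = 1.
Since 1 = 1, 2040 lies in the subgroup.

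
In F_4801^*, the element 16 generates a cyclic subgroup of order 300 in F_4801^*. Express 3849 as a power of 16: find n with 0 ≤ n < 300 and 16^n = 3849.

Baby-step giant-step with m = ceil(sqrt(300)) = 18.
Baby table (16^j mod 4801 for j=0..17):
  0:1  1:16  2:256  3:4096  4:3123  5:1958  6:2522  7:1944
  8:2298  9:3161  10:2566  11:2648  12:3960  13:947  14:749  15:2382
  16:4505  17:65
Giant step factor: 16^(-18) ≡ 734 (mod 4801).
Scan 3849·734^i mod 4801 for i = 0, 1, …:
  i=0: 3849   i=1: 2178   i=2: 4720   i=3: 2959
  i=4: 1854   i=5: 2153   i=6: 773   i=7: 864
  i=8: 444   i=9: 4229   i=10: 2640   i=11: 2957
  i=12: 386   i=13: 65
Match at i=13, j=17: n = 13·18 + 17 = 251.

251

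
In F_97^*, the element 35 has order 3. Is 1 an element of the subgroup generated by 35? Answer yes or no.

yes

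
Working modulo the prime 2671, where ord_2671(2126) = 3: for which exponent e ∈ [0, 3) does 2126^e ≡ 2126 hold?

Successive powers of 2126 modulo 2671:
  2126^0=1  2126^1=2126
So 2126^1 ≡ 2126 (mod 2671), giving e = 1.

1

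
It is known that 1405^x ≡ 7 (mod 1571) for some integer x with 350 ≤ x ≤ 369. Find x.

Compute 1405^350 mod 1571 = 1034, then multiply by 1405 repeatedly:
  1405^350=1034  1405^351=1166  1405^352=1248  1405^353=204  1405^354=698
  1405^355=386  1405^356=335  1405^357=946  1405^358=64  1405^359=373
  1405^360=922  1405^361=906  1405^362=420  1405^363=975  1405^364=1534
  1405^365=1429  1405^366=7
Found 7 at exponent 366.

366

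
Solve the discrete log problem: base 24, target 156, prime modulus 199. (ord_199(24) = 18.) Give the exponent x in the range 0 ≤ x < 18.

13

Successive powers of 24 modulo 199:
  24^0=1  24^1=24  24^2=178  24^3=93  24^4=43  24^5=37
  24^6=92  24^7=19  24^8=58  24^9=198  24^10=175  24^11=21
  24^12=106  24^13=156
So 24^13 ≡ 156 (mod 199), giving x = 13.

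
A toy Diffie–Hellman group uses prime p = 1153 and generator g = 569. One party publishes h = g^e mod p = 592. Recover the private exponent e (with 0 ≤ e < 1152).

Baby-step giant-step with m = ceil(sqrt(1152)) = 34.
Baby table (569^j mod 1153 for j=0..33):
  0:1  1:569  2:921  3:587  4:786  5:1023  6:975  7:182
  8:941  9:437  10:758  11:80  12:553  13:1041  14:840  15:618
  16:1130  17:749  18:724  19:335  20:370  21:684  22:635  23:426
  24:264  25:326  26:1014  27:466  28:1117  29:270  30:281  31:775
  32:529  33:68
Giant step factor: 569^(-34) ≡ 1101 (mod 1153).
Scan 592·1101^i mod 1153 for i = 0, 1, …:
  i=0: 592   i=1: 347   i=2: 404   i=3: 899
  i=4: 525   i=5: 372   i=6: 257   i=7: 472
  i=8: 822   i=9: 1070     …   i=18: 742
  i=19: 618
Match at i=19, j=15: e = 19·34 + 15 = 661.

661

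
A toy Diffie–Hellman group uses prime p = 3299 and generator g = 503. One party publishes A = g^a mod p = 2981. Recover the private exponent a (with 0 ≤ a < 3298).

Baby-step giant-step with m = ceil(sqrt(3298)) = 58.
Baby table (503^j mod 3299 for j=0..57):
  0:1  1:503  2:2285  3:1303  4:2207  5:1657  6:2123  7:2292
  8:1525  9:1707  10:881  11:1077  12:695  13:3190  14:1256  15:1659
  16:3129  17:264  18:832  19:2822  20:896  21:2024  22:1980  23:2941
  24:1371  25:122  26:1984  27:1654  28:614  29:2035  30:915  31:1684
  32:2508  33:1306  34:417  35:1914  36:2733  37:2315  38:3197  39:1478
  40:1159  41:2353  42:2517  43:2534  44:1188  45:445  46:2802  47:733
  48:2510  49:2312  50:1688  51:1221  52:549  53:2330  54:845  55:2763
  56:910  57:2468
Giant step factor: 503^(-58) ≡ 340 (mod 3299).
Scan 2981·340^i mod 3299 for i = 0, 1, …:
  i=0: 2981   i=1: 747   i=2: 3256   i=3: 1875
  i=4: 793   i=5: 2401   i=6: 1487   i=7: 833
  i=8: 2805   i=9: 289     …   i=41: 2170
  i=42: 2123
Match at i=42, j=6: a = 42·58 + 6 = 2442.

2442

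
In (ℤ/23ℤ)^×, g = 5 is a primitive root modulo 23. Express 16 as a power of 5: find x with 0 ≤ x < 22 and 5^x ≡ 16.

8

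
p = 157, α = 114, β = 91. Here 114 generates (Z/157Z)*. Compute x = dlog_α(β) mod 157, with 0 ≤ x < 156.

103

Baby-step giant-step with m = ceil(sqrt(156)) = 13.
Baby table (114^j mod 157 for j=0..12):
  0:1  1:114  2:122  3:92  4:126  5:77  6:143  7:131
  8:19  9:125  10:120  11:21  12:39
Giant step factor: 114^(-13) ≡ 22 (mod 157).
Scan 91·22^i mod 157 for i = 0, 1, …:
  i=0: 91   i=1: 118   i=2: 84   i=3: 121
  i=4: 150   i=5: 3   i=6: 66   i=7: 39
Match at i=7, j=12: x = 7·13 + 12 = 103.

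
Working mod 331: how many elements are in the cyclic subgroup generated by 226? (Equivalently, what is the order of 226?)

110

The order of 226 must divide p − 1 = 330 = 2 · 3 · 5 · 11.
Divisors: 1, 2, 3, 5, 6, 10, 11, 15, 22, 30, 33, 55, 66, 110, 165, 330.
Check each in increasing order: 226^1 ≡ 226;  226^2 ≡ 102;  226^3 ≡ 213;  226^5 ≡ 211;  226^6 ≡ 22;  226^10 ≡ 167;  226^11 ≡ 8;  226^15 ≡ 151;  226^22 ≡ 64;  226^30 ≡ 293;  226^33 ≡ 181;  226^55 ≡ 330;  226^66 ≡ 323;  226^110 ≡ 1.
Smallest exponent giving 1 is 110.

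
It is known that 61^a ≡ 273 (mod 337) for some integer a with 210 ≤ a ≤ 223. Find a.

Compute 61^210 mod 337 = 111, then multiply by 61 repeatedly:
  61^210=111  61^211=31  61^212=206  61^213=97  61^214=188
  61^215=10  61^216=273
Found 273 at exponent 216.

216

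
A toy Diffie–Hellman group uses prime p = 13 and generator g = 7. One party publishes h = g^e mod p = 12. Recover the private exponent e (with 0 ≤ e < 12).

6

Successive powers of 7 modulo 13:
  7^0=1  7^1=7  7^2=10  7^3=5  7^4=9  7^5=11
  7^6=12
So 7^6 ≡ 12 (mod 13), giving e = 6.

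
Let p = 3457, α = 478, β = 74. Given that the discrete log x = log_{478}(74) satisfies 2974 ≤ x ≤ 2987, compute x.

Compute 478^2974 mod 3457 = 2839, then multiply by 478 repeatedly:
  478^2974=2839  478^2975=1898  478^2976=1510  478^2977=2724  478^2978=2240
  478^2979=2507  478^2980=2224  478^2981=1773  478^2982=529  478^2983=501
  478^2984=945  478^2985=2300  478^2986=74
Found 74 at exponent 2986.

2986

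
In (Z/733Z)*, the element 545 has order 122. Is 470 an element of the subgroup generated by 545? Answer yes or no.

470 ∈ ⟨545⟩ iff 470^122 ≡ 1 (mod 733), since |⟨545⟩| = 122.
470^122 mod 733 = 1.
Since 1 = 1, 470 lies in the subgroup.

yes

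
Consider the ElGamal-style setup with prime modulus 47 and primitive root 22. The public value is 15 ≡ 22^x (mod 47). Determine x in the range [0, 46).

45

Baby-step giant-step with m = ceil(sqrt(46)) = 7.
Baby table (22^j mod 47 for j=0..6):
  0:1  1:22  2:14  3:26  4:8  5:35  6:18
Giant step factor: 22^(-7) ≡ 40 (mod 47).
Scan 15·40^i mod 47 for i = 0, 1, …:
  i=0: 15   i=1: 36   i=2: 30   i=3: 25
  i=4: 13   i=5: 3   i=6: 26
Match at i=6, j=3: x = 6·7 + 3 = 45.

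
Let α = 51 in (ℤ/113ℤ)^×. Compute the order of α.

56

The order of 51 must divide p − 1 = 112 = 2^4 · 7.
Divisors: 1, 2, 4, 7, 8, 14, 16, 28, 56, 112.
Check each in increasing order: 51^1 ≡ 51;  51^2 ≡ 2;  51^4 ≡ 4;  51^7 ≡ 69;  51^8 ≡ 16;  51^14 ≡ 15;  51^16 ≡ 30;  51^28 ≡ 112;  51^56 ≡ 1.
Smallest exponent giving 1 is 56.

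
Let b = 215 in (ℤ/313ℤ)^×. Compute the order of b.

6

The order of 215 must divide p − 1 = 312 = 2^3 · 3 · 13.
Divisors: 1, 2, 3, 4, 6, 8, 12, 13, 24, 26, 39, 52, 78, 104, 156, 312.
Check each in increasing order: 215^1 ≡ 215;  215^2 ≡ 214;  215^3 ≡ 312;  215^4 ≡ 98;  215^6 ≡ 1.
Smallest exponent giving 1 is 6.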